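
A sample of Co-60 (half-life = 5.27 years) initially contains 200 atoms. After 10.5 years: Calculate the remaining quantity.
N = N₀(1/2)^(t/t½) = 50.26 atoms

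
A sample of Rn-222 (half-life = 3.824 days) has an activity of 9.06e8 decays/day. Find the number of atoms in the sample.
N = A/λ = 4.998e9 atoms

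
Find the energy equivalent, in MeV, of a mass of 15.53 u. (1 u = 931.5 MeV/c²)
E = mc² = 14470 MeV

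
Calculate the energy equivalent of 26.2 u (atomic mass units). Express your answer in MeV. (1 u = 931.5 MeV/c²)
E = mc² = 24410 MeV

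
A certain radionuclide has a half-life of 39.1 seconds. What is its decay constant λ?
λ = ln(2)/t½ = 0.01773 second⁻¹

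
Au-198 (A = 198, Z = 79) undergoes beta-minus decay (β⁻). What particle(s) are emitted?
β⁻: electron (e⁻) + antineutrino (ν̄ₑ)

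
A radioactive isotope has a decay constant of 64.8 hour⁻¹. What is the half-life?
t½ = ln(2)/λ = 0.0107 hours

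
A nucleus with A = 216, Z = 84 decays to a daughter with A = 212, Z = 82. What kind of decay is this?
ΔA = -4, ΔZ = -2 ⇒ alpha decay (α)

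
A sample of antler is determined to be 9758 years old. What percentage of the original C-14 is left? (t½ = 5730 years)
N/N₀ = (1/2)^(t/t½) = 0.3072 = 30.7%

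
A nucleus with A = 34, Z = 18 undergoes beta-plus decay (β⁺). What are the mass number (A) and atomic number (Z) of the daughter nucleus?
Daughter: A = 34, Z = 17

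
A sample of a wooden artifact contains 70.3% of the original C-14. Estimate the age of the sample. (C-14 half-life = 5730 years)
Age = t½ × log₂(1/ratio) = 2913 years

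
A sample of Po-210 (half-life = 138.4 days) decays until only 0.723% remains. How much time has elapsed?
t = t½ × log₂(N₀/N) = 984.3 days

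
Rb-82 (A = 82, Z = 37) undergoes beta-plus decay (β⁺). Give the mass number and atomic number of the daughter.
Daughter: A = 82, Z = 36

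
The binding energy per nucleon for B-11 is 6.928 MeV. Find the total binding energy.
B.E. = 6.928 × 11 = 76.21 MeV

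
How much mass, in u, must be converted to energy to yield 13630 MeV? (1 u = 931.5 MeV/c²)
m = E/c² = 14.63 u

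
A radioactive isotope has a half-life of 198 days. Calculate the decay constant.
λ = ln(2)/t½ = 0.003501 day⁻¹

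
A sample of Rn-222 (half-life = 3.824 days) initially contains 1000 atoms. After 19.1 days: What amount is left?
N = N₀(1/2)^(t/t½) = 31.36 atoms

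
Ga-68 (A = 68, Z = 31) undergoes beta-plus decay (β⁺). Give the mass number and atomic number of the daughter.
Daughter: A = 68, Z = 30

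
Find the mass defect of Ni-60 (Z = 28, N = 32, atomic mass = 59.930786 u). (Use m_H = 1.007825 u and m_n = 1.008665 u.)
Δm = Z·m_H + N·m_n − M = 0.5656 u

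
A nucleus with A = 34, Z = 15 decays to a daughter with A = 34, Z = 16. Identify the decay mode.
ΔA = 0, ΔZ = +1 ⇒ beta-minus decay (β⁻)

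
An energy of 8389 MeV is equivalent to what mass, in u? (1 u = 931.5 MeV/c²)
m = E/c² = 9.006 u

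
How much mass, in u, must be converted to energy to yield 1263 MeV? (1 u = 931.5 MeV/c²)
m = E/c² = 1.356 u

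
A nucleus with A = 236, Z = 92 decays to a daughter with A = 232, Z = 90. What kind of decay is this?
ΔA = -4, ΔZ = -2 ⇒ alpha decay (α)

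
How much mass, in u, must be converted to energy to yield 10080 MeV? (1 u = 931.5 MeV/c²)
m = E/c² = 10.82 u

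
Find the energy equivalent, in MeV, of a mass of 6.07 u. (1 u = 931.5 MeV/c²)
E = mc² = 5654 MeV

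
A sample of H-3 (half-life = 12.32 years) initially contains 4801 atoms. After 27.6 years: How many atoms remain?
N = N₀(1/2)^(t/t½) = 1016 atoms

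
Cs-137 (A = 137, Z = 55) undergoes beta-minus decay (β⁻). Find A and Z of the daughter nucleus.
Daughter: A = 137, Z = 56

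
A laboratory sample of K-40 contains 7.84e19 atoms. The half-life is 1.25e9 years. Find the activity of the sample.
A = λN = 4.347e10 decays/year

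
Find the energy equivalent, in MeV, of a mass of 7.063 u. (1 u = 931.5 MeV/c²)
E = mc² = 6579 MeV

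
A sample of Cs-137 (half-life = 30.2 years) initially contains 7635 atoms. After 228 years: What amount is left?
N = N₀(1/2)^(t/t½) = 40.75 atoms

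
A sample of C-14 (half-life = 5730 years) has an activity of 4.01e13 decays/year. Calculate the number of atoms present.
N = A/λ = 3.315e17 atoms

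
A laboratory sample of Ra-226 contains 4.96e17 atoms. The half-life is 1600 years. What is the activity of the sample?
A = λN = 2.149e14 decays/year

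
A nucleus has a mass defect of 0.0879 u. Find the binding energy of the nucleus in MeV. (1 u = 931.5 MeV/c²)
B.E. = Δm × 931.5 = 81.88 MeV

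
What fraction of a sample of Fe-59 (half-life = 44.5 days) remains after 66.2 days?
N/N₀ = (1/2)^(t/t½) = 0.3566 = 35.7%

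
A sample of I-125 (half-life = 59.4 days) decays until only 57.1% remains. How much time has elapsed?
t = t½ × log₂(N₀/N) = 48.02 days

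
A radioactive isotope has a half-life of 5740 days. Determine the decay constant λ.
λ = ln(2)/t½ = 1.208e-4 day⁻¹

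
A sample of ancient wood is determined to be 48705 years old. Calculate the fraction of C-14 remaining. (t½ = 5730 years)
N/N₀ = (1/2)^(t/t½) = 0.002762 = 0.276%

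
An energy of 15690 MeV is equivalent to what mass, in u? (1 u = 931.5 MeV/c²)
m = E/c² = 16.84 u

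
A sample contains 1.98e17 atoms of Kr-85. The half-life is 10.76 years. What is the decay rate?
A = λN = 1.275e16 decays/year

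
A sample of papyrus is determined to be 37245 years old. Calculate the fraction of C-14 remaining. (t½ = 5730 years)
N/N₀ = (1/2)^(t/t½) = 0.01105 = 1.1%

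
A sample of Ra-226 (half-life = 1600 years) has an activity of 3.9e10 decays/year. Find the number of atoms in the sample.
N = A/λ = 9.002e13 atoms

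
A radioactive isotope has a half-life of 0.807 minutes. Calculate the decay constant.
λ = ln(2)/t½ = 0.8589 minute⁻¹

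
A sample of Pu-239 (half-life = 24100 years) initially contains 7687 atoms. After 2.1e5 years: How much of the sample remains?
N = N₀(1/2)^(t/t½) = 18.31 atoms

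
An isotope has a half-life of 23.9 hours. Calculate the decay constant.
λ = ln(2)/t½ = 0.029 hour⁻¹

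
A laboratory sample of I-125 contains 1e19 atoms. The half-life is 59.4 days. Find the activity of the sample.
A = λN = 1.167e17 decays/day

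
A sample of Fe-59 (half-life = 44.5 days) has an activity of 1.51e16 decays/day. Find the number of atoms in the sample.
N = A/λ = 9.694e17 atoms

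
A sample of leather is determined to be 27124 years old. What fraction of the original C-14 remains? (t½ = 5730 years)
N/N₀ = (1/2)^(t/t½) = 0.03759 = 3.76%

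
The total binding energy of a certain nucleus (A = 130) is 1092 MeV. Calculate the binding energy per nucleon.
B.E./A = 1092/130 = 8.4 MeV/nucleon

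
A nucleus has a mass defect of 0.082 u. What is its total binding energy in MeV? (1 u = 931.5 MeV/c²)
B.E. = Δm × 931.5 = 76.38 MeV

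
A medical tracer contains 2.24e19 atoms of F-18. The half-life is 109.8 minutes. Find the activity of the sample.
A = λN = 1.414e17 decays/minute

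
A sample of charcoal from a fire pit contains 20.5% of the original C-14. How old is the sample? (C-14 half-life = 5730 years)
Age = t½ × log₂(1/ratio) = 13100 years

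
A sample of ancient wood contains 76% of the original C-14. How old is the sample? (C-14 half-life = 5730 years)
Age = t½ × log₂(1/ratio) = 2269 years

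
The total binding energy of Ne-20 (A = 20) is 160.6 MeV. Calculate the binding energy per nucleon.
B.E./A = 160.6/20 = 8.03 MeV/nucleon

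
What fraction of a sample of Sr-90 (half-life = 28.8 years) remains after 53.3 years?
N/N₀ = (1/2)^(t/t½) = 0.2773 = 27.7%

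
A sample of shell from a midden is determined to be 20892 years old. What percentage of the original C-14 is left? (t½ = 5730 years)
N/N₀ = (1/2)^(t/t½) = 0.07988 = 7.99%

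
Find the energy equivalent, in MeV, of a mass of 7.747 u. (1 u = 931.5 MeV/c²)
E = mc² = 7216 MeV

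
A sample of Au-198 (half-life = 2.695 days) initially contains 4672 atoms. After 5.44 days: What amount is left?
N = N₀(1/2)^(t/t½) = 1153 atoms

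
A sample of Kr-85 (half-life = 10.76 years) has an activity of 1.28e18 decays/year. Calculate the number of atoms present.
N = A/λ = 1.987e19 atoms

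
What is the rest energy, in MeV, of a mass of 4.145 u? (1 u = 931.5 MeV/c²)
E = mc² = 3861 MeV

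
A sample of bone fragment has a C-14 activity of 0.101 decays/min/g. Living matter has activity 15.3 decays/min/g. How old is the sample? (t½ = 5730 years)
Age = t½ × log₂(A₀/A) = 41500 years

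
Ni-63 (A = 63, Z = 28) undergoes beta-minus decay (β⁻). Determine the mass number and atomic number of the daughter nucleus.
Daughter: A = 63, Z = 29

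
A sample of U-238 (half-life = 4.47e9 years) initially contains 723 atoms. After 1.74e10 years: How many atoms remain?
N = N₀(1/2)^(t/t½) = 48.68 atoms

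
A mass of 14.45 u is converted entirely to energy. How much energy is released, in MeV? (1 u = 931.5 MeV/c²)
E = mc² = 13460 MeV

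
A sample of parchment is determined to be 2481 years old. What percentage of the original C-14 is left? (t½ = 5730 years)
N/N₀ = (1/2)^(t/t½) = 0.7407 = 74.1%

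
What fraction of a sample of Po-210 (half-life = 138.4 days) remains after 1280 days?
N/N₀ = (1/2)^(t/t½) = 0.001644 = 0.164%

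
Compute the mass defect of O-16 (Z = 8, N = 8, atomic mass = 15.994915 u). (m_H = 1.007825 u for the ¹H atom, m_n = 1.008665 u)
Δm = Z·m_H + N·m_n − M = 0.137 u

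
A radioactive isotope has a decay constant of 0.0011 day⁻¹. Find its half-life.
t½ = ln(2)/λ = 630.1 days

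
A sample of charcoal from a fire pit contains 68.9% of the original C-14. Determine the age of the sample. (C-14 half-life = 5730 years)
Age = t½ × log₂(1/ratio) = 3079 years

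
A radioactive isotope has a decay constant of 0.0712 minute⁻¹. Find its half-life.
t½ = ln(2)/λ = 9.735 minutes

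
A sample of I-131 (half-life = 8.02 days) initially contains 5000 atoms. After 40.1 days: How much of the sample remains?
N = N₀(1/2)^(t/t½) = 156.2 atoms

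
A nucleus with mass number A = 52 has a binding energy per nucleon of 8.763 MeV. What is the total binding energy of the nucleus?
B.E. = 8.763 × 52 = 455.7 MeV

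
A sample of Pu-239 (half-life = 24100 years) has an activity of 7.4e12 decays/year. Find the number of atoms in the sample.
N = A/λ = 2.573e17 atoms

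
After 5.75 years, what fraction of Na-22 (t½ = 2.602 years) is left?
N/N₀ = (1/2)^(t/t½) = 0.2162 = 21.6%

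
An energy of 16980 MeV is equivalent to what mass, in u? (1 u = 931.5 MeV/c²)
m = E/c² = 18.23 u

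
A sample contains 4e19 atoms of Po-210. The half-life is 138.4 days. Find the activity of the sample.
A = λN = 2.003e17 decays/day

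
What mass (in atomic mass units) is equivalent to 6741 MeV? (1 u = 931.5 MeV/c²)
m = E/c² = 7.237 u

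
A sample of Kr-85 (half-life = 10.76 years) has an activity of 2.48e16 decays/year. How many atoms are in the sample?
N = A/λ = 3.85e17 atoms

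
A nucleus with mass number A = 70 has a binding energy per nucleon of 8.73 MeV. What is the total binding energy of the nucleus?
B.E. = 8.73 × 70 = 611.1 MeV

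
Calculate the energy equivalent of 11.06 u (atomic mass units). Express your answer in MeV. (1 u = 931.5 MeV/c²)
E = mc² = 10300 MeV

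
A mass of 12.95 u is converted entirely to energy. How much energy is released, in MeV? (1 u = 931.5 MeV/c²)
E = mc² = 12060 MeV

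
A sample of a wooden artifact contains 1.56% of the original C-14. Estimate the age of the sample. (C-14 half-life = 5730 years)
Age = t½ × log₂(1/ratio) = 34390 years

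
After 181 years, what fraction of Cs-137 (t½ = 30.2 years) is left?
N/N₀ = (1/2)^(t/t½) = 0.0157 = 1.57%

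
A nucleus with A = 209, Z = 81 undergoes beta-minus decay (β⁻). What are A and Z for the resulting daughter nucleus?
Daughter: A = 209, Z = 82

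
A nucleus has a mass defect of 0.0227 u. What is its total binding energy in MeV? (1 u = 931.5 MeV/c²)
B.E. = Δm × 931.5 = 21.15 MeV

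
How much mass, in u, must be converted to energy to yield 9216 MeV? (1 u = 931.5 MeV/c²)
m = E/c² = 9.894 u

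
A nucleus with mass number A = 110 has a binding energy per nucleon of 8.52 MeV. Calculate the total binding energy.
B.E. = 8.52 × 110 = 937.2 MeV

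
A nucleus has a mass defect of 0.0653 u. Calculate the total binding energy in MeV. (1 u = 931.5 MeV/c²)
B.E. = Δm × 931.5 = 60.83 MeV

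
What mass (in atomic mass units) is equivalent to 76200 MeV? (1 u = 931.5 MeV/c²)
m = E/c² = 81.8 u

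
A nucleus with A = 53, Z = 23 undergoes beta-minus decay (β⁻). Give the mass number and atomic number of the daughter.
Daughter: A = 53, Z = 24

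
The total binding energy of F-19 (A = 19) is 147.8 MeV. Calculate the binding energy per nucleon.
B.E./A = 147.8/19 = 7.779 MeV/nucleon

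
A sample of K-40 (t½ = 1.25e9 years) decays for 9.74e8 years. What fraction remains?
N/N₀ = (1/2)^(t/t½) = 0.5827 = 58.3%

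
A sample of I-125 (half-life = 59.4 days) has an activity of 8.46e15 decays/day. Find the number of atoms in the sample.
N = A/λ = 7.25e17 atoms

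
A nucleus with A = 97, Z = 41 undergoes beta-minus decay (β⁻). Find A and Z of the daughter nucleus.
Daughter: A = 97, Z = 42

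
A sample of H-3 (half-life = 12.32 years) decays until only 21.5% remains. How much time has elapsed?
t = t½ × log₂(N₀/N) = 27.32 years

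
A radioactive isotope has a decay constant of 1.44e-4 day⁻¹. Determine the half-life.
t½ = ln(2)/λ = 4814 days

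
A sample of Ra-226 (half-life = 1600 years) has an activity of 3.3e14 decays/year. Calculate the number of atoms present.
N = A/λ = 7.617e17 atoms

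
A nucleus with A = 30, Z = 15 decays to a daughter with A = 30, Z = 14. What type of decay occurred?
ΔA = 0, ΔZ = -1 ⇒ beta-plus decay (β⁺) or electron capture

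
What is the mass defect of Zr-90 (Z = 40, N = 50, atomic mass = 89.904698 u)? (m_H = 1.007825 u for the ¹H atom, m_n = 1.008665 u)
Δm = Z·m_H + N·m_n − M = 0.8416 u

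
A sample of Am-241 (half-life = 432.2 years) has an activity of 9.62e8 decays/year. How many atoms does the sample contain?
N = A/λ = 5.998e11 atoms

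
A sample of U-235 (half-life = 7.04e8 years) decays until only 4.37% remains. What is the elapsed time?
t = t½ × log₂(N₀/N) = 3.179e9 years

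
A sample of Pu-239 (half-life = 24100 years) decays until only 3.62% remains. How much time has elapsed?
t = t½ × log₂(N₀/N) = 1.154e5 years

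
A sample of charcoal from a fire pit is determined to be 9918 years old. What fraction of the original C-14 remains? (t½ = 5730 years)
N/N₀ = (1/2)^(t/t½) = 0.3013 = 30.1%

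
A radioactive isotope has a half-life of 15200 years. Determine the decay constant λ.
λ = ln(2)/t½ = 4.56e-5 year⁻¹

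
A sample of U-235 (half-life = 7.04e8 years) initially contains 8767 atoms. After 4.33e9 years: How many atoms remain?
N = N₀(1/2)^(t/t½) = 123.4 atoms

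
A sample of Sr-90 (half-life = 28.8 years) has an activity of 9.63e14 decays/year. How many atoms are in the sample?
N = A/λ = 4.001e16 atoms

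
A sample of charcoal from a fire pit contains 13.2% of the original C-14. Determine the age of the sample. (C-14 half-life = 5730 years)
Age = t½ × log₂(1/ratio) = 16740 years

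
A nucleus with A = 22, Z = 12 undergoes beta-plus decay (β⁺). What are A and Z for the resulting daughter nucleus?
Daughter: A = 22, Z = 11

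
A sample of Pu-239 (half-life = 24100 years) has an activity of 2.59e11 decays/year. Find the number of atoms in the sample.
N = A/λ = 9.005e15 atoms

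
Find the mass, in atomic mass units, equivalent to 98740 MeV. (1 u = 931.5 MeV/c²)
m = E/c² = 106 u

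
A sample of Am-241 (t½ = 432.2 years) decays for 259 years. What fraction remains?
N/N₀ = (1/2)^(t/t½) = 0.6601 = 66%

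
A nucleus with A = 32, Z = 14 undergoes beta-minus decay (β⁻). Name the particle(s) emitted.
β⁻: electron (e⁻) + antineutrino (ν̄ₑ)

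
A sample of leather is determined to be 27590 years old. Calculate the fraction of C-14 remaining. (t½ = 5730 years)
N/N₀ = (1/2)^(t/t½) = 0.03553 = 3.55%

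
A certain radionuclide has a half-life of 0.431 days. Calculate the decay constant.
λ = ln(2)/t½ = 1.608 day⁻¹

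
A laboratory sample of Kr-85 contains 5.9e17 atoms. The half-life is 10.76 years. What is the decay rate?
A = λN = 3.801e16 decays/year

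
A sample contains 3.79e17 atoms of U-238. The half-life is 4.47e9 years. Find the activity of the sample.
A = λN = 5.877e7 decays/year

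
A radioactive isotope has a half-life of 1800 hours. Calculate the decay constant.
λ = ln(2)/t½ = 3.851e-4 hour⁻¹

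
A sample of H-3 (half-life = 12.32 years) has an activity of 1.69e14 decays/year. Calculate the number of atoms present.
N = A/λ = 3.004e15 atoms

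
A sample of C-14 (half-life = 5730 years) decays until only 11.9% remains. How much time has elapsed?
t = t½ × log₂(N₀/N) = 17600 years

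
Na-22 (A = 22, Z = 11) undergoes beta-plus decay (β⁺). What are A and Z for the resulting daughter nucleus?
Daughter: A = 22, Z = 10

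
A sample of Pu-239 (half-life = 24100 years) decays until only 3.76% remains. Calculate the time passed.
t = t½ × log₂(N₀/N) = 1.141e5 years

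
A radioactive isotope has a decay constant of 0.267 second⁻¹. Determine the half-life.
t½ = ln(2)/λ = 2.596 seconds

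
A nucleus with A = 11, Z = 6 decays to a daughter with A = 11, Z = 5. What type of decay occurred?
ΔA = 0, ΔZ = -1 ⇒ beta-plus decay (β⁺) or electron capture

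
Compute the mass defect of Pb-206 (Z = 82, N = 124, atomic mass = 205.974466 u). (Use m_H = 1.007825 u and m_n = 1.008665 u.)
Δm = Z·m_H + N·m_n − M = 1.742 u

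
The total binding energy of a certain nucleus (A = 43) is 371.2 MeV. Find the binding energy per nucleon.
B.E./A = 371.2/43 = 8.633 MeV/nucleon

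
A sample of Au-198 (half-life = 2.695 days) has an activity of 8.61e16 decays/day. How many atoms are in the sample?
N = A/λ = 3.348e17 atoms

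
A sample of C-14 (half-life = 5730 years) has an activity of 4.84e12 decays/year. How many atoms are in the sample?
N = A/λ = 4.001e16 atoms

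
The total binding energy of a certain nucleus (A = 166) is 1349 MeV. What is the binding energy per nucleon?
B.E./A = 1349/166 = 8.127 MeV/nucleon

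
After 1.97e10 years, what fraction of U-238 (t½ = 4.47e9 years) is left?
N/N₀ = (1/2)^(t/t½) = 0.04713 = 4.71%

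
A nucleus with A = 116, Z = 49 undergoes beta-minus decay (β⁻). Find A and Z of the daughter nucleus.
Daughter: A = 116, Z = 50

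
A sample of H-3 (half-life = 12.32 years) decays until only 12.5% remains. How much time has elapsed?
t = t½ × log₂(N₀/N) = 36.96 years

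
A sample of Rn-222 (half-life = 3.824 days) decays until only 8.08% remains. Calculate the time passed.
t = t½ × log₂(N₀/N) = 13.88 days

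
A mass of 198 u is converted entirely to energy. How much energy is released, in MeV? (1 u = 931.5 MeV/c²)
E = mc² = 1.844e5 MeV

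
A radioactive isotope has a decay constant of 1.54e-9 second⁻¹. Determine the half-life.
t½ = ln(2)/λ = 4.501e8 seconds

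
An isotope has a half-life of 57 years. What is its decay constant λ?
λ = ln(2)/t½ = 0.01216 year⁻¹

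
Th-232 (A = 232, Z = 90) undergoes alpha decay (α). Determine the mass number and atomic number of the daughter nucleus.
Daughter: A = 228, Z = 88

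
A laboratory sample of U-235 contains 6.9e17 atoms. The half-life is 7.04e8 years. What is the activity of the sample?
A = λN = 6.794e8 decays/year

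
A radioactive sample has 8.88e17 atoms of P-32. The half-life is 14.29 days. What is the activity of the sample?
A = λN = 4.307e16 decays/day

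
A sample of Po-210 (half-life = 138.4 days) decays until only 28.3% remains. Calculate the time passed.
t = t½ × log₂(N₀/N) = 252 days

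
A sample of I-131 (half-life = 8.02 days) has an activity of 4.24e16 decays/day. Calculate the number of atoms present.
N = A/λ = 4.906e17 atoms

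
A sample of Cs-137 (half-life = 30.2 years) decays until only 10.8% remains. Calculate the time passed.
t = t½ × log₂(N₀/N) = 96.97 years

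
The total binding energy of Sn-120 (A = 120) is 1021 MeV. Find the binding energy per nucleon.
B.E./A = 1021/120 = 8.508 MeV/nucleon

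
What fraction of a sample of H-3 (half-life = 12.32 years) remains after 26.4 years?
N/N₀ = (1/2)^(t/t½) = 0.2264 = 22.6%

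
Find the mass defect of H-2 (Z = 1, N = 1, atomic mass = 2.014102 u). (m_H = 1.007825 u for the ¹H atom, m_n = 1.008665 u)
Δm = Z·m_H + N·m_n − M = 0.002388 u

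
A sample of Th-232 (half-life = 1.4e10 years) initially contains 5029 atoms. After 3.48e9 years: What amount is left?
N = N₀(1/2)^(t/t½) = 4233 atoms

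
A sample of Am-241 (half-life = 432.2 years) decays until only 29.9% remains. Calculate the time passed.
t = t½ × log₂(N₀/N) = 752.8 years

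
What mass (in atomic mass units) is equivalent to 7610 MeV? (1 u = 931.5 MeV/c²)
m = E/c² = 8.17 u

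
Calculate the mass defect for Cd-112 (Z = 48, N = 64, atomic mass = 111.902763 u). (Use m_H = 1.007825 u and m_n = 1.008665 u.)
Δm = Z·m_H + N·m_n − M = 1.027 u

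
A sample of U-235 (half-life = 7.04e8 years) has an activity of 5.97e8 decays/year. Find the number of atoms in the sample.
N = A/λ = 6.063e17 atoms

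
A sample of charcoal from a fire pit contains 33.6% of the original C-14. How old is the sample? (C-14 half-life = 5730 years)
Age = t½ × log₂(1/ratio) = 9016 years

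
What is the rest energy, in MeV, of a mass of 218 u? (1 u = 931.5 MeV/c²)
E = mc² = 2.031e5 MeV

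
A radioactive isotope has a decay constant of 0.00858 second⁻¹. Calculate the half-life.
t½ = ln(2)/λ = 80.79 seconds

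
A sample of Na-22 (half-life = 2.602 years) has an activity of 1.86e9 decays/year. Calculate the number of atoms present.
N = A/λ = 6.982e9 atoms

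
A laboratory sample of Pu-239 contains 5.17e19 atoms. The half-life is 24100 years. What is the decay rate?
A = λN = 1.487e15 decays/year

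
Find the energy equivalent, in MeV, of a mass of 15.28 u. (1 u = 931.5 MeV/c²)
E = mc² = 14230 MeV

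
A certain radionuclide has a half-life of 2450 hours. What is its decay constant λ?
λ = ln(2)/t½ = 2.829e-4 hour⁻¹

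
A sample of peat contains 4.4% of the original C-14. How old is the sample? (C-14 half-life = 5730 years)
Age = t½ × log₂(1/ratio) = 25820 years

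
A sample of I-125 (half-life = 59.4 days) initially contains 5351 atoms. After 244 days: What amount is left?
N = N₀(1/2)^(t/t½) = 310.4 atoms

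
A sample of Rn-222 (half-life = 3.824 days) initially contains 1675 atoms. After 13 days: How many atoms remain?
N = N₀(1/2)^(t/t½) = 158.7 atoms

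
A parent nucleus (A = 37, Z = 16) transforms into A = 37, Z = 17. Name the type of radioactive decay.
ΔA = 0, ΔZ = +1 ⇒ beta-minus decay (β⁻)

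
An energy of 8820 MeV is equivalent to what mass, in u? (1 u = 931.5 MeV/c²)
m = E/c² = 9.469 u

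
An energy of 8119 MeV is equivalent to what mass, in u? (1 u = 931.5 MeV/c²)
m = E/c² = 8.716 u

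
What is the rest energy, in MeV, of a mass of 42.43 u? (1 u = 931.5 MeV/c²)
E = mc² = 39520 MeV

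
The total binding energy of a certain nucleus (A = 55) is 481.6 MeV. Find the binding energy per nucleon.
B.E./A = 481.6/55 = 8.756 MeV/nucleon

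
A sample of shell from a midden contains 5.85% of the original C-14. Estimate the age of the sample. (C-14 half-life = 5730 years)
Age = t½ × log₂(1/ratio) = 23470 years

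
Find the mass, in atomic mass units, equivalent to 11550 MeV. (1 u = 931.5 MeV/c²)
m = E/c² = 12.4 u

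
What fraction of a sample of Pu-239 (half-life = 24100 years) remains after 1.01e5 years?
N/N₀ = (1/2)^(t/t½) = 0.05475 = 5.48%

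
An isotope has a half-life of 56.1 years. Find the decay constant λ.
λ = ln(2)/t½ = 0.01236 year⁻¹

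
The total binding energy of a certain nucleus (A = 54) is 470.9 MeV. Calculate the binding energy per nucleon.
B.E./A = 470.9/54 = 8.72 MeV/nucleon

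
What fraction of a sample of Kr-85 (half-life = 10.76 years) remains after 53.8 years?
N/N₀ = (1/2)^(t/t½) = 0.03125 = 3.12%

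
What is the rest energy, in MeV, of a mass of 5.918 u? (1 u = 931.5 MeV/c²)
E = mc² = 5513 MeV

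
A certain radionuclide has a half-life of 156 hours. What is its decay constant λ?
λ = ln(2)/t½ = 0.004443 hour⁻¹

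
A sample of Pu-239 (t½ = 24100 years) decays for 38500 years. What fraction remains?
N/N₀ = (1/2)^(t/t½) = 0.3304 = 33%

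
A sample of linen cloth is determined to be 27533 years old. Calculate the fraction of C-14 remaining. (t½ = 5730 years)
N/N₀ = (1/2)^(t/t½) = 0.03577 = 3.58%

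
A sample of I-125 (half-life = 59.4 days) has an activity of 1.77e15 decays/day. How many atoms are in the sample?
N = A/λ = 1.517e17 atoms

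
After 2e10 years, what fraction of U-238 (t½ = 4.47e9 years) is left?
N/N₀ = (1/2)^(t/t½) = 0.04499 = 4.5%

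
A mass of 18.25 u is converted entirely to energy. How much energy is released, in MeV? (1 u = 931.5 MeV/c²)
E = mc² = 17000 MeV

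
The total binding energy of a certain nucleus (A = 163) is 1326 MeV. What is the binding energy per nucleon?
B.E./A = 1326/163 = 8.135 MeV/nucleon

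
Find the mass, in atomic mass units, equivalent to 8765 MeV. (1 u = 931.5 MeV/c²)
m = E/c² = 9.41 u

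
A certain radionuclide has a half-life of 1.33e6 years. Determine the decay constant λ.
λ = ln(2)/t½ = 5.212e-7 year⁻¹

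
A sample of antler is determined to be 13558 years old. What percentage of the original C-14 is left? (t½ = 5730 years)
N/N₀ = (1/2)^(t/t½) = 0.194 = 19.4%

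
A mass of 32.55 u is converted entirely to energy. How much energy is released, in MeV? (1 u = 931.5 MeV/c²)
E = mc² = 30320 MeV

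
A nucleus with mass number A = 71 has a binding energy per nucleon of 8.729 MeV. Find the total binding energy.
B.E. = 8.729 × 71 = 619.8 MeV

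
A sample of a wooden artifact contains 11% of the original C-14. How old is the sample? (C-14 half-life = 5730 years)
Age = t½ × log₂(1/ratio) = 18250 years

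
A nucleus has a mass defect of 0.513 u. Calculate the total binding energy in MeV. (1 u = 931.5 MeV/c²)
B.E. = Δm × 931.5 = 477.9 MeV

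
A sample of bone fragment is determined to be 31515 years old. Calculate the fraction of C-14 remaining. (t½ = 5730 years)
N/N₀ = (1/2)^(t/t½) = 0.0221 = 2.21%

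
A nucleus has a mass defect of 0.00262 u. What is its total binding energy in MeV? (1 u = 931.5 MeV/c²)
B.E. = Δm × 931.5 = 2.441 MeV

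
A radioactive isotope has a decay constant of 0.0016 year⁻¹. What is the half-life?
t½ = ln(2)/λ = 433.2 years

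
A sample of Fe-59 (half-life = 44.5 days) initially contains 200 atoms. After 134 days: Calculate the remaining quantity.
N = N₀(1/2)^(t/t½) = 24.81 atoms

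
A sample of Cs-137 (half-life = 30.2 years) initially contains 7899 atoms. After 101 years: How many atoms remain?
N = N₀(1/2)^(t/t½) = 777.7 atoms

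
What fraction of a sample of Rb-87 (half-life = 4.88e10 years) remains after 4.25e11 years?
N/N₀ = (1/2)^(t/t½) = 0.00239 = 0.239%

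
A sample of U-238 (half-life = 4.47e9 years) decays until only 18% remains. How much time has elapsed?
t = t½ × log₂(N₀/N) = 1.106e10 years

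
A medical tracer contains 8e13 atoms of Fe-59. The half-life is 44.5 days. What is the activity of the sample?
A = λN = 1.246e12 decays/day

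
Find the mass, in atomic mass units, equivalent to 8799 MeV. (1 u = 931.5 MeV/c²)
m = E/c² = 9.446 u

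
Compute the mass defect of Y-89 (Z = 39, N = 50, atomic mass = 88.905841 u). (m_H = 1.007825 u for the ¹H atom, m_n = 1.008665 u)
Δm = Z·m_H + N·m_n − M = 0.8326 u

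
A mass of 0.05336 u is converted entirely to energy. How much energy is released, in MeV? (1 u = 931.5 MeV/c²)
E = mc² = 49.7 MeV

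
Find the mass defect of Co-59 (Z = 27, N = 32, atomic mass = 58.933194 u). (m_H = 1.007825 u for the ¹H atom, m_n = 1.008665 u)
Δm = Z·m_H + N·m_n − M = 0.5554 u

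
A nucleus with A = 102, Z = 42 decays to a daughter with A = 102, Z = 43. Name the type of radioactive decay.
ΔA = 0, ΔZ = +1 ⇒ beta-minus decay (β⁻)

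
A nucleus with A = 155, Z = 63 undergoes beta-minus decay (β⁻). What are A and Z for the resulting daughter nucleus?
Daughter: A = 155, Z = 64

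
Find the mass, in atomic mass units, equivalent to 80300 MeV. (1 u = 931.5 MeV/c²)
m = E/c² = 86.21 u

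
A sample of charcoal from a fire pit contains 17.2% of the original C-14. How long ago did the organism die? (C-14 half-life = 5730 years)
Age = t½ × log₂(1/ratio) = 14550 years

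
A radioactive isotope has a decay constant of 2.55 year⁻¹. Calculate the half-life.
t½ = ln(2)/λ = 0.2718 years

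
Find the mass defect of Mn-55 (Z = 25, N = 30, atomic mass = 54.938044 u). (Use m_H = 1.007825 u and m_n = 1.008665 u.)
Δm = Z·m_H + N·m_n − M = 0.5175 u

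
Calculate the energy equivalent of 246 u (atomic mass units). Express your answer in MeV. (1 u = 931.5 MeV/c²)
E = mc² = 2.291e5 MeV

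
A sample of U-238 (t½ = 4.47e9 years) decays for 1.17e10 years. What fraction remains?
N/N₀ = (1/2)^(t/t½) = 0.163 = 16.3%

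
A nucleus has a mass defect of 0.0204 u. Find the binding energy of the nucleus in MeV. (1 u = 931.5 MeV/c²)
B.E. = Δm × 931.5 = 19 MeV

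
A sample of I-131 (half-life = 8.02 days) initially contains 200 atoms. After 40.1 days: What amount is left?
N = N₀(1/2)^(t/t½) = 6.25 atoms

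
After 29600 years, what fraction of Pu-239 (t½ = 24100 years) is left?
N/N₀ = (1/2)^(t/t½) = 0.4268 = 42.7%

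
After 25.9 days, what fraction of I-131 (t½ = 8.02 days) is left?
N/N₀ = (1/2)^(t/t½) = 0.1066 = 10.7%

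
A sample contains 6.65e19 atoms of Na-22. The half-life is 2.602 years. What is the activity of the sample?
A = λN = 1.771e19 decays/year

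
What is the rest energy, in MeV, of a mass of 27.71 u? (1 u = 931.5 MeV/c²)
E = mc² = 25810 MeV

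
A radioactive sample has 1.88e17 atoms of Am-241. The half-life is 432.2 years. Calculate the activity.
A = λN = 3.015e14 decays/year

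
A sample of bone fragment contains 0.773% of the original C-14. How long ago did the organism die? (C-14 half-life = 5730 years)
Age = t½ × log₂(1/ratio) = 40200 years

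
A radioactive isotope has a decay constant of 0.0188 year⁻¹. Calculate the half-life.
t½ = ln(2)/λ = 36.87 years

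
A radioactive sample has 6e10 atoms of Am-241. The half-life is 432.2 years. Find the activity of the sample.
A = λN = 9.623e7 decays/year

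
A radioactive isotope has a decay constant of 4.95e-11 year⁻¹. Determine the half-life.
t½ = ln(2)/λ = 1.4e10 years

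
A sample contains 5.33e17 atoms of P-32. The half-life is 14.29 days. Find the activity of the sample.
A = λN = 2.585e16 decays/day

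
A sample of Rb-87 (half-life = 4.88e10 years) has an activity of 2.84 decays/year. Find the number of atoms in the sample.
N = A/λ = 1.999e11 atoms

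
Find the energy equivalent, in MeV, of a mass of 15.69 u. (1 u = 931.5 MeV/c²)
E = mc² = 14620 MeV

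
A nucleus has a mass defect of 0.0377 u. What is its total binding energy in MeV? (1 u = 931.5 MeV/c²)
B.E. = Δm × 931.5 = 35.12 MeV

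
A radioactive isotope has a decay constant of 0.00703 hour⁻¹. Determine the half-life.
t½ = ln(2)/λ = 98.6 hours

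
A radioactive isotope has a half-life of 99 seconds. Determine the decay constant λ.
λ = ln(2)/t½ = 0.007001 second⁻¹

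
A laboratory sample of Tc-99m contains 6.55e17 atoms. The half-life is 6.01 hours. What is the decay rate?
A = λN = 7.554e16 decays/hour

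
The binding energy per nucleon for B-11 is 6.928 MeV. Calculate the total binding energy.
B.E. = 6.928 × 11 = 76.21 MeV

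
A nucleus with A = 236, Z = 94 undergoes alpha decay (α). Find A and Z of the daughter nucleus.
Daughter: A = 232, Z = 92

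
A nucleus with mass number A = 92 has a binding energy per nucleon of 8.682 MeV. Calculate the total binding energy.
B.E. = 8.682 × 92 = 798.7 MeV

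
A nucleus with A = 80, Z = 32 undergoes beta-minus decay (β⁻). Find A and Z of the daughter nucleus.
Daughter: A = 80, Z = 33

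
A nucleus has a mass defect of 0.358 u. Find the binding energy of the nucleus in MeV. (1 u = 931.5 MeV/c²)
B.E. = Δm × 931.5 = 333.5 MeV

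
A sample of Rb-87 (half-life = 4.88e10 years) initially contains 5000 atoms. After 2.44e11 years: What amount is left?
N = N₀(1/2)^(t/t½) = 156.2 atoms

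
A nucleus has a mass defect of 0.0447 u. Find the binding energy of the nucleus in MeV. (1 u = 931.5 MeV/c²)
B.E. = Δm × 931.5 = 41.64 MeV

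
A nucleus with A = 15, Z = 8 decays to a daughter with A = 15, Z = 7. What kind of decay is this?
ΔA = 0, ΔZ = -1 ⇒ beta-plus decay (β⁺) or electron capture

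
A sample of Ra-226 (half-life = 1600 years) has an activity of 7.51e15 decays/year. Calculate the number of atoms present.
N = A/λ = 1.734e19 atoms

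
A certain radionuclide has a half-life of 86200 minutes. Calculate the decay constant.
λ = ln(2)/t½ = 8.041e-6 minute⁻¹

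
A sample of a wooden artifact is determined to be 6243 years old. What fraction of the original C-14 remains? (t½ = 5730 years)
N/N₀ = (1/2)^(t/t½) = 0.4699 = 47%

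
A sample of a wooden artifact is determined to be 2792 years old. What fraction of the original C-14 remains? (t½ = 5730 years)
N/N₀ = (1/2)^(t/t½) = 0.7134 = 71.3%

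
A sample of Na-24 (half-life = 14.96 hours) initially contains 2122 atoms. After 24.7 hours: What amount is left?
N = N₀(1/2)^(t/t½) = 675.7 atoms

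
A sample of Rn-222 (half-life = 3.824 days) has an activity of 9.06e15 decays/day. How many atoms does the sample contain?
N = A/λ = 4.998e16 atoms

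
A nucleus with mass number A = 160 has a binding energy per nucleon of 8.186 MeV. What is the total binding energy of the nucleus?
B.E. = 8.186 × 160 = 1310 MeV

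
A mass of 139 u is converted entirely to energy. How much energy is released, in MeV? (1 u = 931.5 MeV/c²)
E = mc² = 1.295e5 MeV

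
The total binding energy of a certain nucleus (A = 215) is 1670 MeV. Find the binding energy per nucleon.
B.E./A = 1670/215 = 7.767 MeV/nucleon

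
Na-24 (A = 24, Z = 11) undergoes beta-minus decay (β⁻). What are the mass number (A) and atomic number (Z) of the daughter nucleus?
Daughter: A = 24, Z = 12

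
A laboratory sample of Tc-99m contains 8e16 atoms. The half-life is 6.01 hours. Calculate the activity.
A = λN = 9.227e15 decays/hour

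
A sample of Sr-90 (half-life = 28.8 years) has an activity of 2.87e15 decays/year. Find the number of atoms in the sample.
N = A/λ = 1.192e17 atoms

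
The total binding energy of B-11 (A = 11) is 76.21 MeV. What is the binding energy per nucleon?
B.E./A = 76.21/11 = 6.928 MeV/nucleon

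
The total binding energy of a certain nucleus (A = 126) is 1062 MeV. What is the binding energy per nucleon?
B.E./A = 1062/126 = 8.429 MeV/nucleon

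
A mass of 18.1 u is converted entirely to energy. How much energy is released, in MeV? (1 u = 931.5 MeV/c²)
E = mc² = 16860 MeV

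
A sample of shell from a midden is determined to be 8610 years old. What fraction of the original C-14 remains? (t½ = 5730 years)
N/N₀ = (1/2)^(t/t½) = 0.3529 = 35.3%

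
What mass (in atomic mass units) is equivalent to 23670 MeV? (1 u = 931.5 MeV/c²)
m = E/c² = 25.41 u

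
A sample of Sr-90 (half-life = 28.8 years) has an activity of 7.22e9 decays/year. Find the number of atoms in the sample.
N = A/λ = 3e11 atoms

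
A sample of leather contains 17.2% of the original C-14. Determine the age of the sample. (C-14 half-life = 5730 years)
Age = t½ × log₂(1/ratio) = 14550 years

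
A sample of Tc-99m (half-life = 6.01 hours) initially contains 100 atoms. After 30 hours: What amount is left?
N = N₀(1/2)^(t/t½) = 3.143 atoms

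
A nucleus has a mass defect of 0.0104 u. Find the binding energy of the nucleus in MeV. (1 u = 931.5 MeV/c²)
B.E. = Δm × 931.5 = 9.688 MeV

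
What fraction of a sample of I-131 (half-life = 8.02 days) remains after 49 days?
N/N₀ = (1/2)^(t/t½) = 0.01448 = 1.45%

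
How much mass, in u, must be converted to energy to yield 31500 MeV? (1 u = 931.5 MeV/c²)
m = E/c² = 33.82 u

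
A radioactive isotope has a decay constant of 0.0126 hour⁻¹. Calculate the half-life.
t½ = ln(2)/λ = 55.01 hours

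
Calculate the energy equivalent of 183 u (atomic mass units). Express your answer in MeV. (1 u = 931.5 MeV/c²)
E = mc² = 1.705e5 MeV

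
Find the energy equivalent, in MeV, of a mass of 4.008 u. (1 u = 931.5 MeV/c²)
E = mc² = 3733 MeV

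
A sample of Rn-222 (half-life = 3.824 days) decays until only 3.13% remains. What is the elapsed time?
t = t½ × log₂(N₀/N) = 19.11 days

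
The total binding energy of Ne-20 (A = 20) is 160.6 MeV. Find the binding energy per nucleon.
B.E./A = 160.6/20 = 8.03 MeV/nucleon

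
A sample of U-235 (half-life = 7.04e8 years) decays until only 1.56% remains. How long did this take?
t = t½ × log₂(N₀/N) = 4.226e9 years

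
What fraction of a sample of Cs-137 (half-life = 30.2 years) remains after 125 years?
N/N₀ = (1/2)^(t/t½) = 0.05676 = 5.68%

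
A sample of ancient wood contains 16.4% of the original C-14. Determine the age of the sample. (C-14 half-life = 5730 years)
Age = t½ × log₂(1/ratio) = 14950 years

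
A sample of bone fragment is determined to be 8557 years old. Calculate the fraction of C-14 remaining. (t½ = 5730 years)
N/N₀ = (1/2)^(t/t½) = 0.3552 = 35.5%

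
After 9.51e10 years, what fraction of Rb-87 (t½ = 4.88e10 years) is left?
N/N₀ = (1/2)^(t/t½) = 0.259 = 25.9%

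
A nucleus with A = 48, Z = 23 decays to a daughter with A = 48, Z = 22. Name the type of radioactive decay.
ΔA = 0, ΔZ = -1 ⇒ beta-plus decay (β⁺) or electron capture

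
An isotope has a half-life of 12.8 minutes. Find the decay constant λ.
λ = ln(2)/t½ = 0.05415 minute⁻¹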